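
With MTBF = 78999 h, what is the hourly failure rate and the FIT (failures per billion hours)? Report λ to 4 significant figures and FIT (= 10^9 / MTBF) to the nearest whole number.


Formula: λ = 1 / MTBF; FIT = λ × 1e9 = 1e9 / MTBF
λ = 1 / 78999 ≈ 1.266e-05 failures/hour
FIT = 1e9 / 78999 ≈ 12658 failures per 1e9 hours (nearest whole number)

λ = 1.266e-05 /h, FIT = 12658


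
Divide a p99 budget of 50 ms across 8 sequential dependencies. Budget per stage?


Formula: per_stage = total_budget / stages
per_stage = 50 / 8
per_stage = 6.25 ms

6.25 ms


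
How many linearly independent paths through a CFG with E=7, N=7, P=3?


Formula: V(G) = E - N + 2P
V(G) = 7 - 7 + 2*3
V(G) = 0 + 6
V(G) = 6

6


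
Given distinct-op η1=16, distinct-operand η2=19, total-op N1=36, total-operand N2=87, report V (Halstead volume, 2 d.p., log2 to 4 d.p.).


Formula: V = N * log2(η), where N = N1 + N2 and η = η1 + η2
η = 16 + 19 = 35
N = 36 + 87 = 123
log2(35) ≈ 5.1293
V = 123 * 5.1293 = 630.90

630.90


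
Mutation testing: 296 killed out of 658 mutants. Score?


Mutation score = killed / total * 100
Mutation score = 296 / 658 * 100
Mutation score = 44.98%

44.98%


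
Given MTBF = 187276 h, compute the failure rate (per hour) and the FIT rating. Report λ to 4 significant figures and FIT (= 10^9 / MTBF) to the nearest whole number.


Formula: λ = 1 / MTBF; FIT = λ × 1e9 = 1e9 / MTBF
λ = 1 / 187276 ≈ 5.340e-06 failures/hour
FIT = 1e9 / 187276 ≈ 5340 failures per 1e9 hours (nearest whole number)

λ = 5.340e-06 /h, FIT = 5340


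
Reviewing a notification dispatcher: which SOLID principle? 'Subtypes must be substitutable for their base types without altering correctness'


This describes the Liskov Substitution Principle (LSP)

Liskov Substitution Principle (LSP)


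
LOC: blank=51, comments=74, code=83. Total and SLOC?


Total LOC = blank + comment + code
Total LOC = 51 + 74 + 83 = 208
SLOC (source only) = code = 83

Total LOC: 208, SLOC: 83


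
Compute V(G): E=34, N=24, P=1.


Formula: V(G) = E - N + 2P
V(G) = 34 - 24 + 2*1
V(G) = 10 + 2
V(G) = 12

12


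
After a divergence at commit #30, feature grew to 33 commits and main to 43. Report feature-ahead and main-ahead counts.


Common ancestor: commit #30
feature commits after divergence: 33 - 30 = 3
main commits after divergence: 43 - 30 = 13
feature is 3 commits ahead of main
main is 13 commits ahead of feature

feature ahead: 3, main ahead: 13


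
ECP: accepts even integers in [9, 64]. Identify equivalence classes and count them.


Constraint: even integers in [9, 64]
Class 1: x < 9 — out-of-range invalid
Class 2: x in [9,64] but odd — wrong type invalid
Class 3: x in [9,64] and even — valid
Class 4: x > 64 — out-of-range invalid
Total equivalence classes: 4

4 equivalence classes


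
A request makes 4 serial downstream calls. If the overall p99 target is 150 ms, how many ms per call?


Formula: per_stage = total_budget / stages
per_stage = 150 / 4
per_stage = 37.5 ms

37.5 ms


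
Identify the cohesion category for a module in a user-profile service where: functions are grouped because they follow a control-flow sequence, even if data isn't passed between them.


Reasoning: Grouped by order of execution within a routine, not by data flow
Type: Procedural cohesion

Procedural cohesion


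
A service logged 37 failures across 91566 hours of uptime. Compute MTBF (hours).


Formula: MTBF = Total operating time / Number of failures
MTBF = 91566 / 37
MTBF = 2474.76 hours

2474.76 hours


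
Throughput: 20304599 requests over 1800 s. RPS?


Formula: throughput = requests / seconds
throughput = 20304599 / 1800
throughput = 11280.33 requests/second

11280.33 requests/second


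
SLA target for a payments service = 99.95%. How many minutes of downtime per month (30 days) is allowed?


Formula: allowed downtime = period * (100 - SLA) / 100
Period (month (30 days)) = 43200 minutes
Unavailability fraction = (100 - 99.95) / 100
Allowed downtime = 43200 * (100 - 99.95) / 100
Allowed downtime = 21.6 minutes

21.6 minutes


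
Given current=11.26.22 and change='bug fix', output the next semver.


Current: 11.26.22
Change category: 'bug fix' → patch bump
SemVer rule: patch bump → increment PATCH (MAJOR and MINOR unchanged)
New: 11.26.23

11.26.23


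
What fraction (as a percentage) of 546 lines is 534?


Coverage = covered / total * 100
Coverage = 534 / 546 * 100
Coverage = 97.8%

97.8%


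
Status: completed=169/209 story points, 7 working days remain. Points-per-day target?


Formula: Required rate = Remaining points / Days left
Remaining = 209 - 169 = 40 points
Required rate = 40 / 7 = 5.71 points/day

5.71 points/day


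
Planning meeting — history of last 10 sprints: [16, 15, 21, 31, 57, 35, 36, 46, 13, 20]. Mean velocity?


Formula: Avg velocity = Total points / Number of sprints
Points: [16, 15, 21, 31, 57, 35, 36, 46, 13, 20]
Sum = 16 + 15 + 21 + 31 + 57 + 35 + 36 + 46 + 13 + 20 = 290
Avg velocity = 290 / 10 = 29.0 points/sprint

29.0 points/sprint


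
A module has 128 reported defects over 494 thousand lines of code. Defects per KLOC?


Defect density = defects / KLOC
Defect density = 128 / 494
Defect density = 0.259 defects/KLOC

0.259 defects/KLOC


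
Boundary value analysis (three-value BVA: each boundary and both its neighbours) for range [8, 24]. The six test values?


Range: [8, 24]
Boundaries: just below min, min, min+1, max-1, max, just above max
Values: [7, 8, 9, 23, 24, 25]

[7, 8, 9, 23, 24, 25]


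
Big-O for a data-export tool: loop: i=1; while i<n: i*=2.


Reasoning: i doubles each step so iterations are log2(n)
Complexity: O(log n)

O(log n)


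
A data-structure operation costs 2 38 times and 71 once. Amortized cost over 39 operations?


Formula: Amortized cost = Total cost / Operations
Total cost = (38 * 2) + (1 * 71)
Total cost = 76 + 71 = 147
Amortized = 147 / 39 = 3.7692

3.7692


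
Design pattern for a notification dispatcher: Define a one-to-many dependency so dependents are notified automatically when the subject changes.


This matches the Observer pattern

Observer


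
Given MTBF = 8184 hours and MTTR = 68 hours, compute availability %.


Availability = MTBF / (MTBF + MTTR)
Availability = 8184 / (8184 + 68)
Availability = 8184 / 8252
Availability = 99.176%

99.176%


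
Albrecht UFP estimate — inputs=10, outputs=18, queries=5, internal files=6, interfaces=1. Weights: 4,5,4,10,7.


UFP = EI*4 + EO*5 + EQ*4 + ILF*10 + EIF*7
UFP = 10*4 + 18*5 + 5*4 + 6*10 + 1*7
UFP = 40 + 90 + 20 + 60 + 7
UFP = 217

217


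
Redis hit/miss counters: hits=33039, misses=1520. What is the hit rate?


Formula: hit rate = hits / (hits + misses) * 100
hit rate = 33039 / (33039 + 1520) * 100
hit rate = 33039 / 34559 * 100
hit rate = 95.6%

95.6%


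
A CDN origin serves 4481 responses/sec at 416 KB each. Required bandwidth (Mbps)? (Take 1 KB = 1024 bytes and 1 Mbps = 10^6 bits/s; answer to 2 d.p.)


Formula: Mbps = payload_bytes * RPS * 8 / 1e6
Payload per request = 416 KB = 416 * 1024 = 425984 bytes
Total bytes/sec = 425984 * 4481 = 1908834304
Total bits/sec = 1908834304 * 8 = 15270674432
Mbps = 15270674432 / 1e6 = 15270.67

15270.67 Mbps


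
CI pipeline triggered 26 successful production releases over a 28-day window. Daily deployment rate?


Formula: deployments per day = releases / days
= 26 / 28
= 0.929 deploys/day
(equivalently, 6.5 deploys/week)

0.929 deploys/day


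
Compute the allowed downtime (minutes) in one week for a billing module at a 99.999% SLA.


Formula: allowed downtime = period * (100 - SLA) / 100
Period (week) = 10080 minutes
Unavailability fraction = (100 - 99.999) / 100
Allowed downtime = 10080 * (100 - 99.999) / 100
Allowed downtime = 0.1008 minutes

0.1008 minutes


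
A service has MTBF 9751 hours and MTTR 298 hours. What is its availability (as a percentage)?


Availability = MTBF / (MTBF + MTTR)
Availability = 9751 / (9751 + 298)
Availability = 9751 / 10049
Availability = 97.0345%

97.0345%


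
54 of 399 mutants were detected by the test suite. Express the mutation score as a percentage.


Mutation score = killed / total * 100
Mutation score = 54 / 399 * 100
Mutation score = 13.53%

13.53%


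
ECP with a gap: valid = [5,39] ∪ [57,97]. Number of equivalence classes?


Valid ranges: [5,39] and [57,97]
Class 1: x < 5 — invalid
Class 2: 5 ≤ x ≤ 39 — valid
Class 3: 39 < x < 57 — invalid (gap between ranges)
Class 4: 57 ≤ x ≤ 97 — valid
Class 5: x > 97 — invalid
Total equivalence classes: 5

5 equivalence classes


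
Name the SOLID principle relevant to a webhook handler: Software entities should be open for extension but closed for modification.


This describes the Open/Closed Principle (OCP)

Open/Closed Principle (OCP)


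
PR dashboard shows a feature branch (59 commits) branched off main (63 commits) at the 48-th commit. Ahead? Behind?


Common ancestor: commit #48
feature commits after divergence: 59 - 48 = 11
main commits after divergence: 63 - 48 = 15
feature is 11 commits ahead of main
main is 15 commits ahead of feature

feature ahead: 11, main ahead: 15


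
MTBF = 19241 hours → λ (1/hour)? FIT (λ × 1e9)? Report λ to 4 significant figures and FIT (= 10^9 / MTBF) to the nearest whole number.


Formula: λ = 1 / MTBF; FIT = λ × 1e9 = 1e9 / MTBF
λ = 1 / 19241 ≈ 5.197e-05 failures/hour
FIT = 1e9 / 19241 ≈ 51972 failures per 1e9 hours (nearest whole number)

λ = 5.197e-05 /h, FIT = 51972


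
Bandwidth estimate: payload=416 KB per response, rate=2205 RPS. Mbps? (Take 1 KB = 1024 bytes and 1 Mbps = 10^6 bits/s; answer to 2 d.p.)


Formula: Mbps = payload_bytes * RPS * 8 / 1e6
Payload per request = 416 KB = 416 * 1024 = 425984 bytes
Total bytes/sec = 425984 * 2205 = 939294720
Total bits/sec = 939294720 * 8 = 7514357760
Mbps = 7514357760 / 1e6 = 7514.36

7514.36 Mbps


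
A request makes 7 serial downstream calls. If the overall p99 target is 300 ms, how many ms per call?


Formula: per_stage = total_budget / stages
per_stage = 300 / 7
per_stage = 42.86 ms

42.86 ms


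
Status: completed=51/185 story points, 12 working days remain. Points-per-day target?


Formula: Required rate = Remaining points / Days left
Remaining = 185 - 51 = 134 points
Required rate = 134 / 12 = 11.17 points/day

11.17 points/day


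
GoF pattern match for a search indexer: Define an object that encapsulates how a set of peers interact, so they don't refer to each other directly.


This matches the Mediator pattern

Mediator


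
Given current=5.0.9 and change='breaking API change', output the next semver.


Current: 5.0.9
Change category: 'breaking API change' → major bump
SemVer rule: major bump → increment MAJOR, reset MINOR and PATCH to 0
New: 6.0.0

6.0.0


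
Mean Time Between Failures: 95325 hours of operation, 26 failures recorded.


Formula: MTBF = Total operating time / Number of failures
MTBF = 95325 / 26
MTBF = 3666.35 hours

3666.35 hours


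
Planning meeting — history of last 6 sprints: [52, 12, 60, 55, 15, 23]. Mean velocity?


Formula: Avg velocity = Total points / Number of sprints
Points: [52, 12, 60, 55, 15, 23]
Sum = 52 + 12 + 60 + 55 + 15 + 23 = 217
Avg velocity = 217 / 6 = 36.17 points/sprint

36.17 points/sprint


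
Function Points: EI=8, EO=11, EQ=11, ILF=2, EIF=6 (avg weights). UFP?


UFP = EI*4 + EO*5 + EQ*4 + ILF*10 + EIF*7
UFP = 8*4 + 11*5 + 11*4 + 2*10 + 6*7
UFP = 32 + 55 + 44 + 20 + 42
UFP = 193

193


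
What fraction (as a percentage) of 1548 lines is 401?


Coverage = covered / total * 100
Coverage = 401 / 1548 * 100
Coverage = 25.9%

25.9%


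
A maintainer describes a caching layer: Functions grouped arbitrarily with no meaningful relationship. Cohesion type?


Reasoning: Worst: random grouping
Type: Coincidental cohesion

Coincidental cohesion


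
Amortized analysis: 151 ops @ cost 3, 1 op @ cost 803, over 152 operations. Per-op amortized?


Formula: Amortized cost = Total cost / Operations
Total cost = (151 * 3) + (1 * 803)
Total cost = 453 + 803 = 1256
Amortized = 1256 / 152 = 8.2632

8.2632


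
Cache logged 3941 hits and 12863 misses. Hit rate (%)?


Formula: hit rate = hits / (hits + misses) * 100
hit rate = 3941 / (3941 + 12863) * 100
hit rate = 3941 / 16804 * 100
hit rate = 23.45%

23.45%


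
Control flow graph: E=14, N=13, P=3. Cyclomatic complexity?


Formula: V(G) = E - N + 2P
V(G) = 14 - 13 + 2*3
V(G) = 1 + 6
V(G) = 7

7


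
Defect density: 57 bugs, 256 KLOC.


Defect density = defects / KLOC
Defect density = 57 / 256
Defect density = 0.223 defects/KLOC

0.223 defects/KLOC


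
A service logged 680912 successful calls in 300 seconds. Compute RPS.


Formula: throughput = requests / seconds
throughput = 680912 / 300
throughput = 2269.71 requests/second

2269.71 requests/second


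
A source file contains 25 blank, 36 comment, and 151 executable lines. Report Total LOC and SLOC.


Total LOC = blank + comment + code
Total LOC = 25 + 36 + 151 = 212
SLOC (source only) = code = 151

Total LOC: 212, SLOC: 151


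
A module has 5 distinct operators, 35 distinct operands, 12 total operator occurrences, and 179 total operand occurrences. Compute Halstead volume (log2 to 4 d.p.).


Formula: V = N * log2(η), where N = N1 + N2 and η = η1 + η2
η = 5 + 35 = 40
N = 12 + 179 = 191
log2(40) ≈ 5.3219
V = 191 * 5.3219 = 1016.48

1016.48


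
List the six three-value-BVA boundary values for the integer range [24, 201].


Range: [24, 201]
Boundaries: just below min, min, min+1, max-1, max, just above max
Values: [23, 24, 25, 200, 201, 202]

[23, 24, 25, 200, 201, 202]


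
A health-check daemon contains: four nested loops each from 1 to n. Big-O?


Reasoning: four levels of nesting
Complexity: O(n^4)

O(n^4)


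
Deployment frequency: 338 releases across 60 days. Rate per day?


Formula: deployments per day = releases / days
= 338 / 60
= 5.633 deploys/day
(equivalently, 39.43 deploys/week)

5.633 deploys/day


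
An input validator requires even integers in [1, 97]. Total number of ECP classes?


Constraint: even integers in [1, 97]
Class 1: x < 1 — out-of-range invalid
Class 2: x in [1,97] but odd — wrong type invalid
Class 3: x in [1,97] and even — valid
Class 4: x > 97 — out-of-range invalid
Total equivalence classes: 4

4 equivalence classes


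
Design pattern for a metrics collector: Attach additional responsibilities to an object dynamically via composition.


This matches the Decorator pattern

Decorator


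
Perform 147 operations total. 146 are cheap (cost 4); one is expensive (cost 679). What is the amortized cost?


Formula: Amortized cost = Total cost / Operations
Total cost = (146 * 4) + (1 * 679)
Total cost = 584 + 679 = 1263
Amortized = 1263 / 147 = 8.5918

8.5918


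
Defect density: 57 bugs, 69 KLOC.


Defect density = defects / KLOC
Defect density = 57 / 69
Defect density = 0.826 defects/KLOC

0.826 defects/KLOC


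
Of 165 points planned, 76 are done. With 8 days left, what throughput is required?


Formula: Required rate = Remaining points / Days left
Remaining = 165 - 76 = 89 points
Required rate = 89 / 8 = 11.13 points/day

11.13 points/day


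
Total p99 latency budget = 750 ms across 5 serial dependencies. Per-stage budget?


Formula: per_stage = total_budget / stages
per_stage = 750 / 5
per_stage = 150.0 ms

150.0 ms


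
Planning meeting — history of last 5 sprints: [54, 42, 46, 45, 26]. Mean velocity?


Formula: Avg velocity = Total points / Number of sprints
Points: [54, 42, 46, 45, 26]
Sum = 54 + 42 + 46 + 45 + 26 = 213
Avg velocity = 213 / 5 = 42.6 points/sprint

42.6 points/sprint


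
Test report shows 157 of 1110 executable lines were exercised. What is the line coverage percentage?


Coverage = covered / total * 100
Coverage = 157 / 1110 * 100
Coverage = 14.14%

14.14%


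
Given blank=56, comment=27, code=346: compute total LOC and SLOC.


Total LOC = blank + comment + code
Total LOC = 56 + 27 + 346 = 429
SLOC (source only) = code = 346

Total LOC: 429, SLOC: 346


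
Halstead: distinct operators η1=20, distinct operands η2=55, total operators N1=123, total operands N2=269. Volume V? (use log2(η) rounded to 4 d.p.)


Formula: V = N * log2(η), where N = N1 + N2 and η = η1 + η2
η = 20 + 55 = 75
N = 123 + 269 = 392
log2(75) ≈ 6.2288
V = 392 * 6.2288 = 2441.69

2441.69


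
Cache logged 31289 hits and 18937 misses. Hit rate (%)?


Formula: hit rate = hits / (hits + misses) * 100
hit rate = 31289 / (31289 + 18937) * 100
hit rate = 31289 / 50226 * 100
hit rate = 62.3%

62.3%


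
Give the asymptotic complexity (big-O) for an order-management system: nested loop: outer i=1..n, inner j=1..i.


Reasoning: triangle: n(n+1)/2 ~ n^2/2
Complexity: O(n^2)

O(n^2)


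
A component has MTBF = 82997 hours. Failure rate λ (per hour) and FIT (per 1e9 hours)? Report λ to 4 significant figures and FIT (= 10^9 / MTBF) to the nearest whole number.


Formula: λ = 1 / MTBF; FIT = λ × 1e9 = 1e9 / MTBF
λ = 1 / 82997 ≈ 1.205e-05 failures/hour
FIT = 1e9 / 82997 ≈ 12049 failures per 1e9 hours (nearest whole number)

λ = 1.205e-05 /h, FIT = 12049


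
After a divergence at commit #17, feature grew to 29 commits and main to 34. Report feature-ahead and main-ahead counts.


Common ancestor: commit #17
feature commits after divergence: 29 - 17 = 12
main commits after divergence: 34 - 17 = 17
feature is 12 commits ahead of main
main is 17 commits ahead of feature

feature ahead: 12, main ahead: 17


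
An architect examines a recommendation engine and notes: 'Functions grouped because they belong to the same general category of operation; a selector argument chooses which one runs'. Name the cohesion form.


Reasoning: Grouped by category of activity, not by data or sequence
Type: Logical cohesion

Logical cohesion


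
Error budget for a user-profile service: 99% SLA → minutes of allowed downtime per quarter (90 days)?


Formula: allowed downtime = period * (100 - SLA) / 100
Period (quarter (90 days)) = 129600 minutes
Unavailability fraction = (100 - 99.0) / 100
Allowed downtime = 129600 * (100 - 99.0) / 100
Allowed downtime = 1296.0 minutes

1296.0 minutes


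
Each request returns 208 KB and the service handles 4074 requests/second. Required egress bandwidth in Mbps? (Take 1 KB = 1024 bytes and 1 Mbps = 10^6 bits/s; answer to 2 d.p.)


Formula: Mbps = payload_bytes * RPS * 8 / 1e6
Payload per request = 208 KB = 208 * 1024 = 212992 bytes
Total bytes/sec = 212992 * 4074 = 867729408
Total bits/sec = 867729408 * 8 = 6941835264
Mbps = 6941835264 / 1e6 = 6941.84

6941.84 Mbps


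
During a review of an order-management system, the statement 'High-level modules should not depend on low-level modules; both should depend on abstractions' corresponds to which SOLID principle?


This describes the Dependency Inversion Principle (DIP)

Dependency Inversion Principle (DIP)


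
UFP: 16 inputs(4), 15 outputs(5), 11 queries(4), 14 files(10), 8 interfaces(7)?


UFP = EI*4 + EO*5 + EQ*4 + ILF*10 + EIF*7
UFP = 16*4 + 15*5 + 11*4 + 14*10 + 8*7
UFP = 64 + 75 + 44 + 140 + 56
UFP = 379

379


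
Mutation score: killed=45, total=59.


Mutation score = killed / total * 100
Mutation score = 45 / 59 * 100
Mutation score = 76.27%

76.27%


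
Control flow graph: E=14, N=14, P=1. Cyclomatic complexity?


Formula: V(G) = E - N + 2P
V(G) = 14 - 14 + 2*1
V(G) = 0 + 2
V(G) = 2

2


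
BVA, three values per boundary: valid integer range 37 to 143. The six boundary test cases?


Range: [37, 143]
Boundaries: just below min, min, min+1, max-1, max, just above max
Values: [36, 37, 38, 142, 143, 144]

[36, 37, 38, 142, 143, 144]


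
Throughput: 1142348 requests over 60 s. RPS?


Formula: throughput = requests / seconds
throughput = 1142348 / 60
throughput = 19039.13 requests/second

19039.13 requests/second


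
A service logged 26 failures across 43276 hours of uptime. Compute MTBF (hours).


Formula: MTBF = Total operating time / Number of failures
MTBF = 43276 / 26
MTBF = 1664.46 hours

1664.46 hours


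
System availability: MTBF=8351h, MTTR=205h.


Availability = MTBF / (MTBF + MTTR)
Availability = 8351 / (8351 + 205)
Availability = 8351 / 8556
Availability = 97.604%

97.604%


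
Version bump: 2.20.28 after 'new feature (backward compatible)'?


Current: 2.20.28
Change category: 'new feature (backward compatible)' → minor bump
SemVer rule: minor bump → increment MINOR, reset PATCH to 0 (MAJOR unchanged)
New: 2.21.0

2.21.0


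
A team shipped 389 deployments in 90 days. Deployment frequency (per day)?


Formula: deployments per day = releases / days
= 389 / 90
= 4.322 deploys/day
(equivalently, 30.26 deploys/week)

4.322 deploys/day


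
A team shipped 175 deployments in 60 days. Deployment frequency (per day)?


Formula: deployments per day = releases / days
= 175 / 60
= 2.917 deploys/day
(equivalently, 20.42 deploys/week)

2.917 deploys/day


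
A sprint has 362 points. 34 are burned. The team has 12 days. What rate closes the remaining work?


Formula: Required rate = Remaining points / Days left
Remaining = 362 - 34 = 328 points
Required rate = 328 / 12 = 27.33 points/day

27.33 points/day


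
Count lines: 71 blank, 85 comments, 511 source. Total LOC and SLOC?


Total LOC = blank + comment + code
Total LOC = 71 + 85 + 511 = 667
SLOC (source only) = code = 511

Total LOC: 667, SLOC: 511


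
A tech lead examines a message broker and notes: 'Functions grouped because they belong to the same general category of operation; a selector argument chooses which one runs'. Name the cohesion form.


Reasoning: Grouped by category of activity, not by data or sequence
Type: Logical cohesion

Logical cohesion


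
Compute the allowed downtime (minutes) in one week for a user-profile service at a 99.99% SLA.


Formula: allowed downtime = period * (100 - SLA) / 100
Period (week) = 10080 minutes
Unavailability fraction = (100 - 99.99) / 100
Allowed downtime = 10080 * (100 - 99.99) / 100
Allowed downtime = 1.008 minutes

1.008 minutes


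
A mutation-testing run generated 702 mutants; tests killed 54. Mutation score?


Mutation score = killed / total * 100
Mutation score = 54 / 702 * 100
Mutation score = 7.69%

7.69%


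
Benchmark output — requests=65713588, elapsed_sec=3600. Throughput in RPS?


Formula: throughput = requests / seconds
throughput = 65713588 / 3600
throughput = 18253.77 requests/second

18253.77 requests/second


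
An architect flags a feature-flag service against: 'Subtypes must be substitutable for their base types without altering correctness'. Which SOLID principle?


This describes the Liskov Substitution Principle (LSP)

Liskov Substitution Principle (LSP)


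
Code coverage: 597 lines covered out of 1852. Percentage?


Coverage = covered / total * 100
Coverage = 597 / 1852 * 100
Coverage = 32.24%

32.24%


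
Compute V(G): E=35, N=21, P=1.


Formula: V(G) = E - N + 2P
V(G) = 35 - 21 + 2*1
V(G) = 14 + 2
V(G) = 16

16


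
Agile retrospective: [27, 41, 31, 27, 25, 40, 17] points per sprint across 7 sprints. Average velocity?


Formula: Avg velocity = Total points / Number of sprints
Points: [27, 41, 31, 27, 25, 40, 17]
Sum = 27 + 41 + 31 + 27 + 25 + 40 + 17 = 208
Avg velocity = 208 / 7 = 29.71 points/sprint

29.71 points/sprint


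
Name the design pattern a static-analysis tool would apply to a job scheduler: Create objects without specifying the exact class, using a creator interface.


This matches the Factory Method pattern

Factory Method


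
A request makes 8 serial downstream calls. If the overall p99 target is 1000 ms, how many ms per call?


Formula: per_stage = total_budget / stages
per_stage = 1000 / 8
per_stage = 125.0 ms

125.0 ms


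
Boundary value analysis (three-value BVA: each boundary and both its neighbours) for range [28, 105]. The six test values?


Range: [28, 105]
Boundaries: just below min, min, min+1, max-1, max, just above max
Values: [27, 28, 29, 104, 105, 106]

[27, 28, 29, 104, 105, 106]


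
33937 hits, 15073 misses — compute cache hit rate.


Formula: hit rate = hits / (hits + misses) * 100
hit rate = 33937 / (33937 + 15073) * 100
hit rate = 33937 / 49010 * 100
hit rate = 69.25%

69.25%


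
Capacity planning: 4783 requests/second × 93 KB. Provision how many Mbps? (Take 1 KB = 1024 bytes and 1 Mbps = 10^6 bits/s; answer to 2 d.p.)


Formula: Mbps = payload_bytes * RPS * 8 / 1e6
Payload per request = 93 KB = 93 * 1024 = 95232 bytes
Total bytes/sec = 95232 * 4783 = 455494656
Total bits/sec = 455494656 * 8 = 3643957248
Mbps = 3643957248 / 1e6 = 3643.96

3643.96 Mbps


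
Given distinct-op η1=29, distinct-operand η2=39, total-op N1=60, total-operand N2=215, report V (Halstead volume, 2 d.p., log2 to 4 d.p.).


Formula: V = N * log2(η), where N = N1 + N2 and η = η1 + η2
η = 29 + 39 = 68
N = 60 + 215 = 275
log2(68) ≈ 6.0875
V = 275 * 6.0875 = 1674.06

1674.06


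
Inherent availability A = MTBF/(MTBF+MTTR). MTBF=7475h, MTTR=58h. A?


Availability = MTBF / (MTBF + MTTR)
Availability = 7475 / (7475 + 58)
Availability = 7475 / 7533
Availability = 99.2301%

99.2301%


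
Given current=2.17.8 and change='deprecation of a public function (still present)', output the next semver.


Current: 2.17.8
Change category: 'deprecation of a public function (still present)' → minor bump
SemVer rule: minor bump → increment MINOR, reset PATCH to 0 (MAJOR unchanged)
New: 2.18.0

2.18.0


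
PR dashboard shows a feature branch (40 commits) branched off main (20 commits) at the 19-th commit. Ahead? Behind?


Common ancestor: commit #19
feature commits after divergence: 40 - 19 = 21
main commits after divergence: 20 - 19 = 1
feature is 21 commits ahead of main
main is 1 commits ahead of feature

feature ahead: 21, main ahead: 1


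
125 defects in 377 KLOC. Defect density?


Defect density = defects / KLOC
Defect density = 125 / 377
Defect density = 0.332 defects/KLOC

0.332 defects/KLOC


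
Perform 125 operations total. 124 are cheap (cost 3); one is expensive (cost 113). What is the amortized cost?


Formula: Amortized cost = Total cost / Operations
Total cost = (124 * 3) + (1 * 113)
Total cost = 372 + 113 = 485
Amortized = 485 / 125 = 3.88

3.88


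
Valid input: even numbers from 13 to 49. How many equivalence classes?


Constraint: even integers in [13, 49]
Class 1: x < 13 — out-of-range invalid
Class 2: x in [13,49] but odd — wrong type invalid
Class 3: x in [13,49] and even — valid
Class 4: x > 49 — out-of-range invalid
Total equivalence classes: 4

4 equivalence classes


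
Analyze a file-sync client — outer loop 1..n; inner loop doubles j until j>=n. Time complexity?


Reasoning: linear outer times logarithmic inner
Complexity: O(n log n)

O(n log n)


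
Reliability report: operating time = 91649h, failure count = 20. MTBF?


Formula: MTBF = Total operating time / Number of failures
MTBF = 91649 / 20
MTBF = 4582.45 hours

4582.45 hours


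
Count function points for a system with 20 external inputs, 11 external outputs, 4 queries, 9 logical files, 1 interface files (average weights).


UFP = EI*4 + EO*5 + EQ*4 + ILF*10 + EIF*7
UFP = 20*4 + 11*5 + 4*4 + 9*10 + 1*7
UFP = 80 + 55 + 16 + 90 + 7
UFP = 248

248


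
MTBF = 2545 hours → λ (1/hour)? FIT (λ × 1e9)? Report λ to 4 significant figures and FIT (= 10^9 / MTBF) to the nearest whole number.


Formula: λ = 1 / MTBF; FIT = λ × 1e9 = 1e9 / MTBF
λ = 1 / 2545 ≈ 3.929e-04 failures/hour
FIT = 1e9 / 2545 ≈ 392927 failures per 1e9 hours (nearest whole number)

λ = 3.929e-04 /h, FIT = 392927


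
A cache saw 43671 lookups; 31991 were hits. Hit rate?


Formula: hit rate = hits / (hits + misses) * 100
hit rate = 31991 / (31991 + 11680) * 100
hit rate = 31991 / 43671 * 100
hit rate = 73.25%

73.25%


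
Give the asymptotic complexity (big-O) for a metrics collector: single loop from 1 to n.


Reasoning: one pass through n items
Complexity: O(n)

O(n)


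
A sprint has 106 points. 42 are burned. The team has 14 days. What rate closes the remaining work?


Formula: Required rate = Remaining points / Days left
Remaining = 106 - 42 = 64 points
Required rate = 64 / 14 = 4.57 points/day

4.57 points/day


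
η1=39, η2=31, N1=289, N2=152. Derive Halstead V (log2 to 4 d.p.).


Formula: V = N * log2(η), where N = N1 + N2 and η = η1 + η2
η = 39 + 31 = 70
N = 289 + 152 = 441
log2(70) ≈ 6.1293
V = 441 * 6.1293 = 2703.02

2703.02


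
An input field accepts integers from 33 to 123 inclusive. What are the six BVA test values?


Range: [33, 123]
Boundaries: just below min, min, min+1, max-1, max, just above max
Values: [32, 33, 34, 122, 123, 124]

[32, 33, 34, 122, 123, 124]


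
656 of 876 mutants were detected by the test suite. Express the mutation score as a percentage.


Mutation score = killed / total * 100
Mutation score = 656 / 876 * 100
Mutation score = 74.89%

74.89%


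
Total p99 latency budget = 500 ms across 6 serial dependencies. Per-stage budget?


Formula: per_stage = total_budget / stages
per_stage = 500 / 6
per_stage = 83.33 ms

83.33 ms


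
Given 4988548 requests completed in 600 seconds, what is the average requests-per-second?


Formula: throughput = requests / seconds
throughput = 4988548 / 600
throughput = 8314.25 requests/second

8314.25 requests/second


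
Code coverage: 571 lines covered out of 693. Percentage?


Coverage = covered / total * 100
Coverage = 571 / 693 * 100
Coverage = 82.4%

82.4%


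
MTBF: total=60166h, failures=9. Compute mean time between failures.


Formula: MTBF = Total operating time / Number of failures
MTBF = 60166 / 9
MTBF = 6685.11 hours

6685.11 hours


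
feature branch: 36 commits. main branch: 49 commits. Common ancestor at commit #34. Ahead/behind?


Common ancestor: commit #34
feature commits after divergence: 36 - 34 = 2
main commits after divergence: 49 - 34 = 15
feature is 2 commits ahead of main
main is 15 commits ahead of feature

feature ahead: 2, main ahead: 15


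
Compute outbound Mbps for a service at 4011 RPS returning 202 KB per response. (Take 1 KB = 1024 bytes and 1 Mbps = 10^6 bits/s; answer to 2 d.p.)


Formula: Mbps = payload_bytes * RPS * 8 / 1e6
Payload per request = 202 KB = 202 * 1024 = 206848 bytes
Total bytes/sec = 206848 * 4011 = 829667328
Total bits/sec = 829667328 * 8 = 6637338624
Mbps = 6637338624 / 1e6 = 6637.34

6637.34 Mbps


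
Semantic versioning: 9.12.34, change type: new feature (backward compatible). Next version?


Current: 9.12.34
Change category: 'new feature (backward compatible)' → minor bump
SemVer rule: minor bump → increment MINOR, reset PATCH to 0 (MAJOR unchanged)
New: 9.13.0

9.13.0


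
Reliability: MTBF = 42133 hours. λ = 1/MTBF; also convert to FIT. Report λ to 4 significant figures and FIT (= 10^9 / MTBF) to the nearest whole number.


Formula: λ = 1 / MTBF; FIT = λ × 1e9 = 1e9 / MTBF
λ = 1 / 42133 ≈ 2.373e-05 failures/hour
FIT = 1e9 / 42133 ≈ 23734 failures per 1e9 hours (nearest whole number)

λ = 2.373e-05 /h, FIT = 23734


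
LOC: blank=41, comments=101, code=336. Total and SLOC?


Total LOC = blank + comment + code
Total LOC = 41 + 101 + 336 = 478
SLOC (source only) = code = 336

Total LOC: 478, SLOC: 336


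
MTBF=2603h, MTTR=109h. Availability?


Availability = MTBF / (MTBF + MTTR)
Availability = 2603 / (2603 + 109)
Availability = 2603 / 2712
Availability = 95.9808%

95.9808%


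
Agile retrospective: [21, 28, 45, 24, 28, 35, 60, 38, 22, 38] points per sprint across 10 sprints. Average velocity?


Formula: Avg velocity = Total points / Number of sprints
Points: [21, 28, 45, 24, 28, 35, 60, 38, 22, 38]
Sum = 21 + 28 + 45 + 24 + 28 + 35 + 60 + 38 + 22 + 38 = 339
Avg velocity = 339 / 10 = 33.9 points/sprint

33.9 points/sprint


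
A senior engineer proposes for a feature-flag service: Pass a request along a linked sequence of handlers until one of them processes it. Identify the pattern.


This matches the Chain of Responsibility pattern

Chain of Responsibility


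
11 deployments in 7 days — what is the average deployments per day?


Formula: deployments per day = releases / days
= 11 / 7
= 1.571 deploys/day
(equivalently, 11.0 deploys/week)

1.571 deploys/day


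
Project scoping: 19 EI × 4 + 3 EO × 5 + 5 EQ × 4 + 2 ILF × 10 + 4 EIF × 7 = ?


UFP = EI*4 + EO*5 + EQ*4 + ILF*10 + EIF*7
UFP = 19*4 + 3*5 + 5*4 + 2*10 + 4*7
UFP = 76 + 15 + 20 + 20 + 28
UFP = 159

159


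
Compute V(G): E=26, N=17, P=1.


Formula: V(G) = E - N + 2P
V(G) = 26 - 17 + 2*1
V(G) = 9 + 2
V(G) = 11

11


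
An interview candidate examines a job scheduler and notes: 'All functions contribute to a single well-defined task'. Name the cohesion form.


Reasoning: Best: single purpose
Type: Functional cohesion

Functional cohesion


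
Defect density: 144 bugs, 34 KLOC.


Defect density = defects / KLOC
Defect density = 144 / 34
Defect density = 4.235 defects/KLOC

4.235 defects/KLOC


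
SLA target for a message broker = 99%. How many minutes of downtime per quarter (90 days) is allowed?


Formula: allowed downtime = period * (100 - SLA) / 100
Period (quarter (90 days)) = 129600 minutes
Unavailability fraction = (100 - 99.0) / 100
Allowed downtime = 129600 * (100 - 99.0) / 100
Allowed downtime = 1296.0 minutes

1296.0 minutes


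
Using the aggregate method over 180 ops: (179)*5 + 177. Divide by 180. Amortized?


Formula: Amortized cost = Total cost / Operations
Total cost = (179 * 5) + (1 * 177)
Total cost = 895 + 177 = 1072
Amortized = 1072 / 180 = 5.9556

5.9556


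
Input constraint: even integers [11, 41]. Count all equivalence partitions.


Constraint: even integers in [11, 41]
Class 1: x < 11 — out-of-range invalid
Class 2: x in [11,41] but odd — wrong type invalid
Class 3: x in [11,41] and even — valid
Class 4: x > 41 — out-of-range invalid
Total equivalence classes: 4

4 equivalence classes


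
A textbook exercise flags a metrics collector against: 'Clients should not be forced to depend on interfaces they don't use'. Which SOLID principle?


This describes the Interface Segregation Principle (ISP)

Interface Segregation Principle (ISP)


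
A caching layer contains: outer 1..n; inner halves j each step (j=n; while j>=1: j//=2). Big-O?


Reasoning: n times log n
Complexity: O(n log n)

O(n log n)


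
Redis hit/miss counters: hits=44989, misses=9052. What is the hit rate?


Formula: hit rate = hits / (hits + misses) * 100
hit rate = 44989 / (44989 + 9052) * 100
hit rate = 44989 / 54041 * 100
hit rate = 83.25%

83.25%


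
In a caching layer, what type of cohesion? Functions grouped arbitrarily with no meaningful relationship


Reasoning: Worst: random grouping
Type: Coincidental cohesion

Coincidental cohesion


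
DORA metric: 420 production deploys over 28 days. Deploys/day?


Formula: deployments per day = releases / days
= 420 / 28
= 15.0 deploys/day
(equivalently, 105.0 deploys/week)

15.0 deploys/day


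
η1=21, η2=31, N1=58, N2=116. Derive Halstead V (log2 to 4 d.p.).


Formula: V = N * log2(η), where N = N1 + N2 and η = η1 + η2
η = 21 + 31 = 52
N = 58 + 116 = 174
log2(52) ≈ 5.7004
V = 174 * 5.7004 = 991.87

991.87


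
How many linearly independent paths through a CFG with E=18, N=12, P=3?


Formula: V(G) = E - N + 2P
V(G) = 18 - 12 + 2*3
V(G) = 6 + 6
V(G) = 12

12


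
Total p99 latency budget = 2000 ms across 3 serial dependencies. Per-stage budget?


Formula: per_stage = total_budget / stages
per_stage = 2000 / 3
per_stage = 666.67 ms

666.67 ms


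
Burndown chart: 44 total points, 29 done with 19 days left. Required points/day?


Formula: Required rate = Remaining points / Days left
Remaining = 44 - 29 = 15 points
Required rate = 15 / 19 = 0.79 points/day

0.79 points/day


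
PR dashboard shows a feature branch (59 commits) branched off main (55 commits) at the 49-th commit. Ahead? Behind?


Common ancestor: commit #49
feature commits after divergence: 59 - 49 = 10
main commits after divergence: 55 - 49 = 6
feature is 10 commits ahead of main
main is 6 commits ahead of feature

feature ahead: 10, main ahead: 6


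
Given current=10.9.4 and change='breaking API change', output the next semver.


Current: 10.9.4
Change category: 'breaking API change' → major bump
SemVer rule: major bump → increment MAJOR, reset MINOR and PATCH to 0
New: 11.0.0

11.0.0


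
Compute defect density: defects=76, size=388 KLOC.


Defect density = defects / KLOC
Defect density = 76 / 388
Defect density = 0.196 defects/KLOC

0.196 defects/KLOC


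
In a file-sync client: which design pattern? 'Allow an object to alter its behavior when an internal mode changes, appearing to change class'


This matches the State pattern

State


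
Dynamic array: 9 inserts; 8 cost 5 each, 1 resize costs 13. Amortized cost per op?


Formula: Amortized cost = Total cost / Operations
Total cost = (8 * 5) + (1 * 13)
Total cost = 40 + 13 = 53
Amortized = 53 / 9 = 5.8889

5.8889


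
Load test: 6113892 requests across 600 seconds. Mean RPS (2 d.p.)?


Formula: throughput = requests / seconds
throughput = 6113892 / 600
throughput = 10189.82 requests/second

10189.82 requests/second


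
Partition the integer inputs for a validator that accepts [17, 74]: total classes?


Valid range: [17, 74]
Class 1: x < 17 — invalid
Class 2: 17 ≤ x ≤ 74 — valid
Class 3: x > 74 — invalid
Total equivalence classes: 3

3 equivalence classes


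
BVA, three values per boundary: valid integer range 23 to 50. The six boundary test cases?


Range: [23, 50]
Boundaries: just below min, min, min+1, max-1, max, just above max
Values: [22, 23, 24, 49, 50, 51]

[22, 23, 24, 49, 50, 51]


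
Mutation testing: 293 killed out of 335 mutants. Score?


Mutation score = killed / total * 100
Mutation score = 293 / 335 * 100
Mutation score = 87.46%

87.46%


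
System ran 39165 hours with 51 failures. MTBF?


Formula: MTBF = Total operating time / Number of failures
MTBF = 39165 / 51
MTBF = 767.94 hours

767.94 hours


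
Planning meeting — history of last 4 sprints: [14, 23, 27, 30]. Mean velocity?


Formula: Avg velocity = Total points / Number of sprints
Points: [14, 23, 27, 30]
Sum = 14 + 23 + 27 + 30 = 94
Avg velocity = 94 / 4 = 23.5 points/sprint

23.5 points/sprint


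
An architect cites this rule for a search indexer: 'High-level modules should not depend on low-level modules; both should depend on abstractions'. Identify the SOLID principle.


This describes the Dependency Inversion Principle (DIP)

Dependency Inversion Principle (DIP)


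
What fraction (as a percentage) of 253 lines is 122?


Coverage = covered / total * 100
Coverage = 122 / 253 * 100
Coverage = 48.22%

48.22%


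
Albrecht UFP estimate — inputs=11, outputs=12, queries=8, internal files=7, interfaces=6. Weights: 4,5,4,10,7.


UFP = EI*4 + EO*5 + EQ*4 + ILF*10 + EIF*7
UFP = 11*4 + 12*5 + 8*4 + 7*10 + 6*7
UFP = 44 + 60 + 32 + 70 + 42
UFP = 248

248


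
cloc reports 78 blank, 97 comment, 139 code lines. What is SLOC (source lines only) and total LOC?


Total LOC = blank + comment + code
Total LOC = 78 + 97 + 139 = 314
SLOC (source only) = code = 139

Total LOC: 314, SLOC: 139


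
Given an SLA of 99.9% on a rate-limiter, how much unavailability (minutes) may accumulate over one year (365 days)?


Formula: allowed downtime = period * (100 - SLA) / 100
Period (year (365 days)) = 525600 minutes
Unavailability fraction = (100 - 99.9) / 100
Allowed downtime = 525600 * (100 - 99.9) / 100
Allowed downtime = 525.6 minutes

525.6 minutes
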